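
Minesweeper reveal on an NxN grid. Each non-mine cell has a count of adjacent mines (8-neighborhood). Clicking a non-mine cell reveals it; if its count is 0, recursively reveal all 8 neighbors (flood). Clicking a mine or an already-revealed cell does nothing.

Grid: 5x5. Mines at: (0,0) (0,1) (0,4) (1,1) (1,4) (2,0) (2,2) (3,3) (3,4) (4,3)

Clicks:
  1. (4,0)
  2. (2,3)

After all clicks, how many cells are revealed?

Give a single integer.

Click 1 (4,0) count=0: revealed 6 new [(3,0) (3,1) (3,2) (4,0) (4,1) (4,2)] -> total=6
Click 2 (2,3) count=4: revealed 1 new [(2,3)] -> total=7

Answer: 7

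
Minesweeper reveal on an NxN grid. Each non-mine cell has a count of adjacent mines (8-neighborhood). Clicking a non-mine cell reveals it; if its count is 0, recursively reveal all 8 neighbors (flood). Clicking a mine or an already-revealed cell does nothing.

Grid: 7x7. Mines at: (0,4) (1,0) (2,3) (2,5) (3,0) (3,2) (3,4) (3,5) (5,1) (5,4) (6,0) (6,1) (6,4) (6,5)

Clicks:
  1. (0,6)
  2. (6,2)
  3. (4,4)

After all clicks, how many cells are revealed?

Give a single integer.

Answer: 6

Derivation:
Click 1 (0,6) count=0: revealed 4 new [(0,5) (0,6) (1,5) (1,6)] -> total=4
Click 2 (6,2) count=2: revealed 1 new [(6,2)] -> total=5
Click 3 (4,4) count=3: revealed 1 new [(4,4)] -> total=6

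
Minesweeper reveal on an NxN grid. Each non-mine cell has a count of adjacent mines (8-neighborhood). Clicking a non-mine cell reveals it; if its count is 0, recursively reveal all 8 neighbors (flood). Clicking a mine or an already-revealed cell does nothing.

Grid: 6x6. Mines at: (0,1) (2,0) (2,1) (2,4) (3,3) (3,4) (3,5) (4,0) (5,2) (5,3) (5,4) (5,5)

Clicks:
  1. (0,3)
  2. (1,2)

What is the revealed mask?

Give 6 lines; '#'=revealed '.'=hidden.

Click 1 (0,3) count=0: revealed 8 new [(0,2) (0,3) (0,4) (0,5) (1,2) (1,3) (1,4) (1,5)] -> total=8
Click 2 (1,2) count=2: revealed 0 new [(none)] -> total=8

Answer: ..####
..####
......
......
......
......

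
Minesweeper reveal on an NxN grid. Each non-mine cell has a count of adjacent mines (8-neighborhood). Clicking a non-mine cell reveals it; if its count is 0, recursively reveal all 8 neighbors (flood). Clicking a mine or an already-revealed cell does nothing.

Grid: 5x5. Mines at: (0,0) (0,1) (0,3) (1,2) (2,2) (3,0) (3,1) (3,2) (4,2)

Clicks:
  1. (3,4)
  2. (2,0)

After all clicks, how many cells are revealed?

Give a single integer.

Click 1 (3,4) count=0: revealed 8 new [(1,3) (1,4) (2,3) (2,4) (3,3) (3,4) (4,3) (4,4)] -> total=8
Click 2 (2,0) count=2: revealed 1 new [(2,0)] -> total=9

Answer: 9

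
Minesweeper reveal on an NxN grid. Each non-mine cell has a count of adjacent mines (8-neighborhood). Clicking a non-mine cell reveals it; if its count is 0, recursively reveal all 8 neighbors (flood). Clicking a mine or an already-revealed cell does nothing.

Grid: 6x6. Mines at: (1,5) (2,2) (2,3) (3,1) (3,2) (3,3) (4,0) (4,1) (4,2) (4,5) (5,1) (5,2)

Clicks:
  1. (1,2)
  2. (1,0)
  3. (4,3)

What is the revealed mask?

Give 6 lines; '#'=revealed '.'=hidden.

Answer: #####.
#####.
##....
......
...#..
......

Derivation:
Click 1 (1,2) count=2: revealed 1 new [(1,2)] -> total=1
Click 2 (1,0) count=0: revealed 11 new [(0,0) (0,1) (0,2) (0,3) (0,4) (1,0) (1,1) (1,3) (1,4) (2,0) (2,1)] -> total=12
Click 3 (4,3) count=4: revealed 1 new [(4,3)] -> total=13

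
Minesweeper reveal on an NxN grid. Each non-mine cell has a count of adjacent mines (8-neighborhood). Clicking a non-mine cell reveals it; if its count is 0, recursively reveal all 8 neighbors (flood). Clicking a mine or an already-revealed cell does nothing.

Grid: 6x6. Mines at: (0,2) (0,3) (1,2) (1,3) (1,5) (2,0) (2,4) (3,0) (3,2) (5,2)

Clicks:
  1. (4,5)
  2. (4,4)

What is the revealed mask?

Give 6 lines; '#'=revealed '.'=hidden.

Answer: ......
......
......
...###
...###
...###

Derivation:
Click 1 (4,5) count=0: revealed 9 new [(3,3) (3,4) (3,5) (4,3) (4,4) (4,5) (5,3) (5,4) (5,5)] -> total=9
Click 2 (4,4) count=0: revealed 0 new [(none)] -> total=9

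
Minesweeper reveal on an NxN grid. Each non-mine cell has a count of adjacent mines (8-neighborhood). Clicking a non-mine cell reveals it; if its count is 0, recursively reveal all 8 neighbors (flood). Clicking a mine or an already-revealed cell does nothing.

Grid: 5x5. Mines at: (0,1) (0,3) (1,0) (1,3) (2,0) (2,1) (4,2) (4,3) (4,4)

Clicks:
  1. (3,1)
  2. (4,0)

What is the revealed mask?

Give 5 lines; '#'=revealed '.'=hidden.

Answer: .....
.....
.....
##...
##...

Derivation:
Click 1 (3,1) count=3: revealed 1 new [(3,1)] -> total=1
Click 2 (4,0) count=0: revealed 3 new [(3,0) (4,0) (4,1)] -> total=4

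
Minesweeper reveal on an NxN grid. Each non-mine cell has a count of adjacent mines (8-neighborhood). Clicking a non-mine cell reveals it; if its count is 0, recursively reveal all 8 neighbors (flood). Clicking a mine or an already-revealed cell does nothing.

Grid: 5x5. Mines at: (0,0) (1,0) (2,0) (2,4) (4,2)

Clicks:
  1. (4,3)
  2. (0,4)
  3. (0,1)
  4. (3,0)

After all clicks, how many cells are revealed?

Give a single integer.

Answer: 16

Derivation:
Click 1 (4,3) count=1: revealed 1 new [(4,3)] -> total=1
Click 2 (0,4) count=0: revealed 14 new [(0,1) (0,2) (0,3) (0,4) (1,1) (1,2) (1,3) (1,4) (2,1) (2,2) (2,3) (3,1) (3,2) (3,3)] -> total=15
Click 3 (0,1) count=2: revealed 0 new [(none)] -> total=15
Click 4 (3,0) count=1: revealed 1 new [(3,0)] -> total=16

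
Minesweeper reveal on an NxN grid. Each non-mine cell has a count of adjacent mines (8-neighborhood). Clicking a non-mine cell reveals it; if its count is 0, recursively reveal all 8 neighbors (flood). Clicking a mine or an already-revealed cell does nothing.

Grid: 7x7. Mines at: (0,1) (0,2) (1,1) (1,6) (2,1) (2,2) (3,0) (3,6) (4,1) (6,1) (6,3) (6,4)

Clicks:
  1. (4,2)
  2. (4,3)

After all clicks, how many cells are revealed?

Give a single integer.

Click 1 (4,2) count=1: revealed 1 new [(4,2)] -> total=1
Click 2 (4,3) count=0: revealed 20 new [(0,3) (0,4) (0,5) (1,3) (1,4) (1,5) (2,3) (2,4) (2,5) (3,2) (3,3) (3,4) (3,5) (4,3) (4,4) (4,5) (5,2) (5,3) (5,4) (5,5)] -> total=21

Answer: 21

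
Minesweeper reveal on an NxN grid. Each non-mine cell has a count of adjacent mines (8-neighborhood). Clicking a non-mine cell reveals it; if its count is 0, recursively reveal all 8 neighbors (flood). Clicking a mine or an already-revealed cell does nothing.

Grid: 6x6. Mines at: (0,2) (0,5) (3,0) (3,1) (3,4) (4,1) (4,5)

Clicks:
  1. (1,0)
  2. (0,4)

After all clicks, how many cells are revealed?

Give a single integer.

Answer: 7

Derivation:
Click 1 (1,0) count=0: revealed 6 new [(0,0) (0,1) (1,0) (1,1) (2,0) (2,1)] -> total=6
Click 2 (0,4) count=1: revealed 1 new [(0,4)] -> total=7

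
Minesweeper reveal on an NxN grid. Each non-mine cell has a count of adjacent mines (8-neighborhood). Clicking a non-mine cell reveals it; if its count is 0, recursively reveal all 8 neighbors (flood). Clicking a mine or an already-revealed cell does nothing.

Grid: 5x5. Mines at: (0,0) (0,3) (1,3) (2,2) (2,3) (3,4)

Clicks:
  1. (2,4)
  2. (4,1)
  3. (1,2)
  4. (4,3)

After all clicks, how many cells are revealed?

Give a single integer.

Answer: 14

Derivation:
Click 1 (2,4) count=3: revealed 1 new [(2,4)] -> total=1
Click 2 (4,1) count=0: revealed 12 new [(1,0) (1,1) (2,0) (2,1) (3,0) (3,1) (3,2) (3,3) (4,0) (4,1) (4,2) (4,3)] -> total=13
Click 3 (1,2) count=4: revealed 1 new [(1,2)] -> total=14
Click 4 (4,3) count=1: revealed 0 new [(none)] -> total=14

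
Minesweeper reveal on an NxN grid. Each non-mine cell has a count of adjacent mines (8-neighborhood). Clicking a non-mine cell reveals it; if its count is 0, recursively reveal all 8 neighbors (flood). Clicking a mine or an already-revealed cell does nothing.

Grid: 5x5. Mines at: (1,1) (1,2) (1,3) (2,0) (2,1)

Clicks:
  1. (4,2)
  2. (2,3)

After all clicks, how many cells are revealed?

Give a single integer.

Click 1 (4,2) count=0: revealed 13 new [(2,2) (2,3) (2,4) (3,0) (3,1) (3,2) (3,3) (3,4) (4,0) (4,1) (4,2) (4,3) (4,4)] -> total=13
Click 2 (2,3) count=2: revealed 0 new [(none)] -> total=13

Answer: 13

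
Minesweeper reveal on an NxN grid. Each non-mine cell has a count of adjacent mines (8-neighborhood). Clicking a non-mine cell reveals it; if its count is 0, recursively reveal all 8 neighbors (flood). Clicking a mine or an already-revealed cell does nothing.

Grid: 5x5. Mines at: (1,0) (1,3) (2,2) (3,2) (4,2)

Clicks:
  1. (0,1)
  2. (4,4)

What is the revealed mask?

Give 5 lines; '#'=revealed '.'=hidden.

Click 1 (0,1) count=1: revealed 1 new [(0,1)] -> total=1
Click 2 (4,4) count=0: revealed 6 new [(2,3) (2,4) (3,3) (3,4) (4,3) (4,4)] -> total=7

Answer: .#...
.....
...##
...##
...##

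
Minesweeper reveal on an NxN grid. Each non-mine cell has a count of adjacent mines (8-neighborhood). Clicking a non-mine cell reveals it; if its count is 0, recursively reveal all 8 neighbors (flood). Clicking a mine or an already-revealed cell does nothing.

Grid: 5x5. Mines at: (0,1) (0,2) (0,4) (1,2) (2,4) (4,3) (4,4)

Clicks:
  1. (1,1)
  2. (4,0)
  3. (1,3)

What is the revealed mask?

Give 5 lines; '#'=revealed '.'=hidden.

Click 1 (1,1) count=3: revealed 1 new [(1,1)] -> total=1
Click 2 (4,0) count=0: revealed 10 new [(1,0) (2,0) (2,1) (2,2) (3,0) (3,1) (3,2) (4,0) (4,1) (4,2)] -> total=11
Click 3 (1,3) count=4: revealed 1 new [(1,3)] -> total=12

Answer: .....
##.#.
###..
###..
###..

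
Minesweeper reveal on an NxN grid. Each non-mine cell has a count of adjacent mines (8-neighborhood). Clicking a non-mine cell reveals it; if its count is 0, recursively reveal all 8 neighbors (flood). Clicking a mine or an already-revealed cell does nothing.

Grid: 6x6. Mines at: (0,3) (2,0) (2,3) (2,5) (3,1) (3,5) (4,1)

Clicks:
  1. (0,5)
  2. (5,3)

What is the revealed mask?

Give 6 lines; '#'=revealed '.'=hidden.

Click 1 (0,5) count=0: revealed 4 new [(0,4) (0,5) (1,4) (1,5)] -> total=4
Click 2 (5,3) count=0: revealed 11 new [(3,2) (3,3) (3,4) (4,2) (4,3) (4,4) (4,5) (5,2) (5,3) (5,4) (5,5)] -> total=15

Answer: ....##
....##
......
..###.
..####
..####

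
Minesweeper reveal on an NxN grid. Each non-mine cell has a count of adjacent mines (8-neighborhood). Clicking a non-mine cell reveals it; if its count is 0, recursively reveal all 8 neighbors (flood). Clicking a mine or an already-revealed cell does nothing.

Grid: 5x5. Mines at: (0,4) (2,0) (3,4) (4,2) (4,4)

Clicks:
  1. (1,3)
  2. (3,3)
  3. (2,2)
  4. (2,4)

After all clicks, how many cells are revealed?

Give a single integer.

Answer: 15

Derivation:
Click 1 (1,3) count=1: revealed 1 new [(1,3)] -> total=1
Click 2 (3,3) count=3: revealed 1 new [(3,3)] -> total=2
Click 3 (2,2) count=0: revealed 12 new [(0,0) (0,1) (0,2) (0,3) (1,0) (1,1) (1,2) (2,1) (2,2) (2,3) (3,1) (3,2)] -> total=14
Click 4 (2,4) count=1: revealed 1 new [(2,4)] -> total=15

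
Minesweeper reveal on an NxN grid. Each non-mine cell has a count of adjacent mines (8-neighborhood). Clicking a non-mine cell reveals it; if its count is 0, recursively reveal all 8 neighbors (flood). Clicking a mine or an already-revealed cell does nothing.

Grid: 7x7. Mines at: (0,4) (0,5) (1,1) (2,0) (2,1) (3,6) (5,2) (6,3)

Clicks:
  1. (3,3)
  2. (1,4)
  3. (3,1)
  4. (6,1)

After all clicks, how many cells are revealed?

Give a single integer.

Answer: 26

Derivation:
Click 1 (3,3) count=0: revealed 24 new [(1,2) (1,3) (1,4) (1,5) (2,2) (2,3) (2,4) (2,5) (3,2) (3,3) (3,4) (3,5) (4,2) (4,3) (4,4) (4,5) (4,6) (5,3) (5,4) (5,5) (5,6) (6,4) (6,5) (6,6)] -> total=24
Click 2 (1,4) count=2: revealed 0 new [(none)] -> total=24
Click 3 (3,1) count=2: revealed 1 new [(3,1)] -> total=25
Click 4 (6,1) count=1: revealed 1 new [(6,1)] -> total=26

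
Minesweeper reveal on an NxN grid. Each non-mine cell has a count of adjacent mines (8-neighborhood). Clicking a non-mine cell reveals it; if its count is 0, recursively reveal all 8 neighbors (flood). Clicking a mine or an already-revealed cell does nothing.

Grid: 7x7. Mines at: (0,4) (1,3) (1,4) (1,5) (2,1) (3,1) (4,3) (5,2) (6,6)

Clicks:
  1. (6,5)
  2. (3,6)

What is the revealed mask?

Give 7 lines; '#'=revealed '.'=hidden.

Click 1 (6,5) count=1: revealed 1 new [(6,5)] -> total=1
Click 2 (3,6) count=0: revealed 12 new [(2,4) (2,5) (2,6) (3,4) (3,5) (3,6) (4,4) (4,5) (4,6) (5,4) (5,5) (5,6)] -> total=13

Answer: .......
.......
....###
....###
....###
....###
.....#.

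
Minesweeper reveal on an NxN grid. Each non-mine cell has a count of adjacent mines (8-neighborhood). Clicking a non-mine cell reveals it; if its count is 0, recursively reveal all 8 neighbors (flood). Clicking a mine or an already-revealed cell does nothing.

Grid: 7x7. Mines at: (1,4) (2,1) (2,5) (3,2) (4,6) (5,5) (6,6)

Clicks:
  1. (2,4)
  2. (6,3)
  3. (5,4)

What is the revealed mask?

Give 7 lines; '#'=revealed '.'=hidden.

Answer: .......
.......
....#..
##.....
#####..
#####..
#####..

Derivation:
Click 1 (2,4) count=2: revealed 1 new [(2,4)] -> total=1
Click 2 (6,3) count=0: revealed 17 new [(3,0) (3,1) (4,0) (4,1) (4,2) (4,3) (4,4) (5,0) (5,1) (5,2) (5,3) (5,4) (6,0) (6,1) (6,2) (6,3) (6,4)] -> total=18
Click 3 (5,4) count=1: revealed 0 new [(none)] -> total=18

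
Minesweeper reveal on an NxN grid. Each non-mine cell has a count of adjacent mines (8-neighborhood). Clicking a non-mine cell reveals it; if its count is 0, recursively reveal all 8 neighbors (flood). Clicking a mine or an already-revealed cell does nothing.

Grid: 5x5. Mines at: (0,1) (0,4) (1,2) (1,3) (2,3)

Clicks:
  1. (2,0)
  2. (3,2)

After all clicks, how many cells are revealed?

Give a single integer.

Answer: 15

Derivation:
Click 1 (2,0) count=0: revealed 15 new [(1,0) (1,1) (2,0) (2,1) (2,2) (3,0) (3,1) (3,2) (3,3) (3,4) (4,0) (4,1) (4,2) (4,3) (4,4)] -> total=15
Click 2 (3,2) count=1: revealed 0 new [(none)] -> total=15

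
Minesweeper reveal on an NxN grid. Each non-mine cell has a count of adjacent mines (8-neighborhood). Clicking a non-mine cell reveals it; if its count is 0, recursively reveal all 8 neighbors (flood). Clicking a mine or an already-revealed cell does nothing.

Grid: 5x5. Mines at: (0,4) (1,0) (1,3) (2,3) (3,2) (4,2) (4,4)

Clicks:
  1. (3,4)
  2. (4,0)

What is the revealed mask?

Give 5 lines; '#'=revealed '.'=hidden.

Answer: .....
.....
##...
##..#
##...

Derivation:
Click 1 (3,4) count=2: revealed 1 new [(3,4)] -> total=1
Click 2 (4,0) count=0: revealed 6 new [(2,0) (2,1) (3,0) (3,1) (4,0) (4,1)] -> total=7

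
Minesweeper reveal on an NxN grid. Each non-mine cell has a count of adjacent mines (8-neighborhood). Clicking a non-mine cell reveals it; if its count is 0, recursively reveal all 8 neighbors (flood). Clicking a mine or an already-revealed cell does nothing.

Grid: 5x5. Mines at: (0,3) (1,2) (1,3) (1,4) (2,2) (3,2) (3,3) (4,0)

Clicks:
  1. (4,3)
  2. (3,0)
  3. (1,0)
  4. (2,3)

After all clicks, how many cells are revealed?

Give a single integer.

Click 1 (4,3) count=2: revealed 1 new [(4,3)] -> total=1
Click 2 (3,0) count=1: revealed 1 new [(3,0)] -> total=2
Click 3 (1,0) count=0: revealed 7 new [(0,0) (0,1) (1,0) (1,1) (2,0) (2,1) (3,1)] -> total=9
Click 4 (2,3) count=6: revealed 1 new [(2,3)] -> total=10

Answer: 10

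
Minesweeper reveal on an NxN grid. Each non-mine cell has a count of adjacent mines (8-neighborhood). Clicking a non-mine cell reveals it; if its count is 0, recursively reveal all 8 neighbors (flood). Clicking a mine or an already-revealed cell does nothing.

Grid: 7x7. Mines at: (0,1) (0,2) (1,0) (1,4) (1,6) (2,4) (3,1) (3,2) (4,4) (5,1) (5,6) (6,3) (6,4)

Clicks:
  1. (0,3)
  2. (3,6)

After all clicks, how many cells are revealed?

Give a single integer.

Answer: 7

Derivation:
Click 1 (0,3) count=2: revealed 1 new [(0,3)] -> total=1
Click 2 (3,6) count=0: revealed 6 new [(2,5) (2,6) (3,5) (3,6) (4,5) (4,6)] -> total=7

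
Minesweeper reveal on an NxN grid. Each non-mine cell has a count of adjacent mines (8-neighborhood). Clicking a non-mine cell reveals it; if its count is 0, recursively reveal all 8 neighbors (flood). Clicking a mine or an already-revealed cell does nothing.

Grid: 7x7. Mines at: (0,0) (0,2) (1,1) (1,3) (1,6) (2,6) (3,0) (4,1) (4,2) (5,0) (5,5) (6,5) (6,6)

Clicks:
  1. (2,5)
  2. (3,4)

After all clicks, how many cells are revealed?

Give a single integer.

Answer: 9

Derivation:
Click 1 (2,5) count=2: revealed 1 new [(2,5)] -> total=1
Click 2 (3,4) count=0: revealed 8 new [(2,3) (2,4) (3,3) (3,4) (3,5) (4,3) (4,4) (4,5)] -> total=9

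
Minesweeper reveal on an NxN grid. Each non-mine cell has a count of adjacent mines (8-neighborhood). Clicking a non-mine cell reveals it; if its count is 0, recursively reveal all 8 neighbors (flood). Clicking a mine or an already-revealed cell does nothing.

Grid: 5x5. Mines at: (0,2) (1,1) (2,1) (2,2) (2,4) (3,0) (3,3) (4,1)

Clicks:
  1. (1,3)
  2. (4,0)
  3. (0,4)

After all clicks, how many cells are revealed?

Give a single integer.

Answer: 5

Derivation:
Click 1 (1,3) count=3: revealed 1 new [(1,3)] -> total=1
Click 2 (4,0) count=2: revealed 1 new [(4,0)] -> total=2
Click 3 (0,4) count=0: revealed 3 new [(0,3) (0,4) (1,4)] -> total=5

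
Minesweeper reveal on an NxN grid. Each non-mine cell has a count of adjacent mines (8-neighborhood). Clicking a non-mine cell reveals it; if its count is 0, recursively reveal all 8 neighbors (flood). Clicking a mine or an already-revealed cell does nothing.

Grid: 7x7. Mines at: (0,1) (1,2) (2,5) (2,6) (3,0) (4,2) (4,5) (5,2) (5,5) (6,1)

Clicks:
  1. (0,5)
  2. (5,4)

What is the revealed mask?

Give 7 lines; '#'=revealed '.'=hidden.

Click 1 (0,5) count=0: revealed 8 new [(0,3) (0,4) (0,5) (0,6) (1,3) (1,4) (1,5) (1,6)] -> total=8
Click 2 (5,4) count=2: revealed 1 new [(5,4)] -> total=9

Answer: ...####
...####
.......
.......
.......
....#..
.......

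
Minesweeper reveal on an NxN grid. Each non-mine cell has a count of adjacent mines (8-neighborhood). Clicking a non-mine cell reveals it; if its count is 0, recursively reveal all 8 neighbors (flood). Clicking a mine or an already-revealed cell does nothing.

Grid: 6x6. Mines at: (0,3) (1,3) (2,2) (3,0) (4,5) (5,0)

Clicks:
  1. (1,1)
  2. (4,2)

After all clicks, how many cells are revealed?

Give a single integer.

Answer: 13

Derivation:
Click 1 (1,1) count=1: revealed 1 new [(1,1)] -> total=1
Click 2 (4,2) count=0: revealed 12 new [(3,1) (3,2) (3,3) (3,4) (4,1) (4,2) (4,3) (4,4) (5,1) (5,2) (5,3) (5,4)] -> total=13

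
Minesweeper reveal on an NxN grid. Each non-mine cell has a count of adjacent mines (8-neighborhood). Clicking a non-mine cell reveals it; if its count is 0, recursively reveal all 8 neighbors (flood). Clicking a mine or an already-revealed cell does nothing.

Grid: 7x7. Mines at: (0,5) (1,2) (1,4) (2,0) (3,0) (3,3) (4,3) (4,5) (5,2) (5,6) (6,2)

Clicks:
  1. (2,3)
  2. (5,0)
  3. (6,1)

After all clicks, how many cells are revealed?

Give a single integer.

Answer: 7

Derivation:
Click 1 (2,3) count=3: revealed 1 new [(2,3)] -> total=1
Click 2 (5,0) count=0: revealed 6 new [(4,0) (4,1) (5,0) (5,1) (6,0) (6,1)] -> total=7
Click 3 (6,1) count=2: revealed 0 new [(none)] -> total=7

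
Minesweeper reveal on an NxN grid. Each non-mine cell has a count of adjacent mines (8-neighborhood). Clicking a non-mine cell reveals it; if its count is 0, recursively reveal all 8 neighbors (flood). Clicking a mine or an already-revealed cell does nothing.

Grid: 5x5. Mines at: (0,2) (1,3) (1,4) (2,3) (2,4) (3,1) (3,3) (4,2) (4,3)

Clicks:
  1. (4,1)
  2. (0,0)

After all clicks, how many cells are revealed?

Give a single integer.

Answer: 7

Derivation:
Click 1 (4,1) count=2: revealed 1 new [(4,1)] -> total=1
Click 2 (0,0) count=0: revealed 6 new [(0,0) (0,1) (1,0) (1,1) (2,0) (2,1)] -> total=7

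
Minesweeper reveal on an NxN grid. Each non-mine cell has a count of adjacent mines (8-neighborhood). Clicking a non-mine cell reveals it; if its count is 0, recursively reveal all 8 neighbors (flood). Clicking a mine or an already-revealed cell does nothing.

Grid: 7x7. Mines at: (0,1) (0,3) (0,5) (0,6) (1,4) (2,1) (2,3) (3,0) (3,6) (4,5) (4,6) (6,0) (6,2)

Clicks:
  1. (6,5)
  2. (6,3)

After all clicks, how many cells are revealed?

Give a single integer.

Answer: 8

Derivation:
Click 1 (6,5) count=0: revealed 8 new [(5,3) (5,4) (5,5) (5,6) (6,3) (6,4) (6,5) (6,6)] -> total=8
Click 2 (6,3) count=1: revealed 0 new [(none)] -> total=8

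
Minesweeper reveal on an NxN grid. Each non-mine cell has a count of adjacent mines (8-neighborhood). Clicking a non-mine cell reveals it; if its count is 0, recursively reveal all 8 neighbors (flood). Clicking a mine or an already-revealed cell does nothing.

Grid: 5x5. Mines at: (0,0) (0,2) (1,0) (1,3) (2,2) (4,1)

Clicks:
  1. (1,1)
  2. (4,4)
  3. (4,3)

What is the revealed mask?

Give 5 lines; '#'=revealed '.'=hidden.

Click 1 (1,1) count=4: revealed 1 new [(1,1)] -> total=1
Click 2 (4,4) count=0: revealed 8 new [(2,3) (2,4) (3,2) (3,3) (3,4) (4,2) (4,3) (4,4)] -> total=9
Click 3 (4,3) count=0: revealed 0 new [(none)] -> total=9

Answer: .....
.#...
...##
..###
..###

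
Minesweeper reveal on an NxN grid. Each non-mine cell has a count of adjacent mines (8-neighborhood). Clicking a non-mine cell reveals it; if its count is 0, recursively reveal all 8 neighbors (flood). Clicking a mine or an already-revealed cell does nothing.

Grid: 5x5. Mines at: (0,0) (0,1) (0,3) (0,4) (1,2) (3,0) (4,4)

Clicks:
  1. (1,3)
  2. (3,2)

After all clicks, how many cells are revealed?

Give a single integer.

Click 1 (1,3) count=3: revealed 1 new [(1,3)] -> total=1
Click 2 (3,2) count=0: revealed 9 new [(2,1) (2,2) (2,3) (3,1) (3,2) (3,3) (4,1) (4,2) (4,3)] -> total=10

Answer: 10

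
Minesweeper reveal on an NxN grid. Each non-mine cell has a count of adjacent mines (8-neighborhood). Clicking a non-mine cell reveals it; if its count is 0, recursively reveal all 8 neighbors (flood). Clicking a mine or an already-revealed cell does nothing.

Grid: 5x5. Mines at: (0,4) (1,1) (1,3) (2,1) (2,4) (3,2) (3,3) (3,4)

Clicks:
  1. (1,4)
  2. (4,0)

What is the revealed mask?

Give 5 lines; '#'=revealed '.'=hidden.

Click 1 (1,4) count=3: revealed 1 new [(1,4)] -> total=1
Click 2 (4,0) count=0: revealed 4 new [(3,0) (3,1) (4,0) (4,1)] -> total=5

Answer: .....
....#
.....
##...
##...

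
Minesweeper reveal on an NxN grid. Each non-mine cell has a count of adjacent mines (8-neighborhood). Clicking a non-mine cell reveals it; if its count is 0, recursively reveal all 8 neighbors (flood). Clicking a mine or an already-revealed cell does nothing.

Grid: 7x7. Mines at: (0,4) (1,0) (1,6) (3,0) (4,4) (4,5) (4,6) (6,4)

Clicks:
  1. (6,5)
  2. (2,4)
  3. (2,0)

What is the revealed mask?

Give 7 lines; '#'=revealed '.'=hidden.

Click 1 (6,5) count=1: revealed 1 new [(6,5)] -> total=1
Click 2 (2,4) count=0: revealed 30 new [(0,1) (0,2) (0,3) (1,1) (1,2) (1,3) (1,4) (1,5) (2,1) (2,2) (2,3) (2,4) (2,5) (3,1) (3,2) (3,3) (3,4) (3,5) (4,0) (4,1) (4,2) (4,3) (5,0) (5,1) (5,2) (5,3) (6,0) (6,1) (6,2) (6,3)] -> total=31
Click 3 (2,0) count=2: revealed 1 new [(2,0)] -> total=32

Answer: .###...
.#####.
######.
.#####.
####...
####...
####.#.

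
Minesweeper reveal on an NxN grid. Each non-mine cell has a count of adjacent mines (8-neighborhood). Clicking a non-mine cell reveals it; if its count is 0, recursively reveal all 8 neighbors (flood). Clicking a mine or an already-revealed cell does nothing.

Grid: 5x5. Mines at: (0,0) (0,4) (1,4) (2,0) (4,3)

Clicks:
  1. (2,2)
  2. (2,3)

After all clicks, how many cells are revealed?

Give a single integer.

Click 1 (2,2) count=0: revealed 12 new [(0,1) (0,2) (0,3) (1,1) (1,2) (1,3) (2,1) (2,2) (2,3) (3,1) (3,2) (3,3)] -> total=12
Click 2 (2,3) count=1: revealed 0 new [(none)] -> total=12

Answer: 12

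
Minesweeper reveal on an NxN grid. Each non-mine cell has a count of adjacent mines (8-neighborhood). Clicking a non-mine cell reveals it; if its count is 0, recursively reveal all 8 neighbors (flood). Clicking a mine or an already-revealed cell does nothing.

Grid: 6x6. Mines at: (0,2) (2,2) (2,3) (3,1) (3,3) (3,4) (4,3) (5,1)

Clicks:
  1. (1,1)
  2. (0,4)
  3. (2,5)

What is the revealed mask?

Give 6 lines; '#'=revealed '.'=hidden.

Answer: ...###
.#.###
....##
......
......
......

Derivation:
Click 1 (1,1) count=2: revealed 1 new [(1,1)] -> total=1
Click 2 (0,4) count=0: revealed 8 new [(0,3) (0,4) (0,5) (1,3) (1,4) (1,5) (2,4) (2,5)] -> total=9
Click 3 (2,5) count=1: revealed 0 new [(none)] -> total=9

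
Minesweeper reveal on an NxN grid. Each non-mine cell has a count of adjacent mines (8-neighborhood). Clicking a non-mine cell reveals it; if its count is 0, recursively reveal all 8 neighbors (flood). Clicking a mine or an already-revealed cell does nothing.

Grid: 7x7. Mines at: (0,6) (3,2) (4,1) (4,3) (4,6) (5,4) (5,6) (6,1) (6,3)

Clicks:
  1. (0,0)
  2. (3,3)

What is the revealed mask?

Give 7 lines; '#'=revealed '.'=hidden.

Answer: ######.
#######
#######
##.####
.......
.......
.......

Derivation:
Click 1 (0,0) count=0: revealed 26 new [(0,0) (0,1) (0,2) (0,3) (0,4) (0,5) (1,0) (1,1) (1,2) (1,3) (1,4) (1,5) (1,6) (2,0) (2,1) (2,2) (2,3) (2,4) (2,5) (2,6) (3,0) (3,1) (3,3) (3,4) (3,5) (3,6)] -> total=26
Click 2 (3,3) count=2: revealed 0 new [(none)] -> total=26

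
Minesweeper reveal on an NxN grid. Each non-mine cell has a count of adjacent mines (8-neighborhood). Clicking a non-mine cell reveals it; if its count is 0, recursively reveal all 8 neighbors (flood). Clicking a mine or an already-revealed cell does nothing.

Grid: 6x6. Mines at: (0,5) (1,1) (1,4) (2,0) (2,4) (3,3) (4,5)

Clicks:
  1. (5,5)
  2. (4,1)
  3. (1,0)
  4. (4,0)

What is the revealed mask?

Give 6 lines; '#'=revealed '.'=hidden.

Click 1 (5,5) count=1: revealed 1 new [(5,5)] -> total=1
Click 2 (4,1) count=0: revealed 13 new [(3,0) (3,1) (3,2) (4,0) (4,1) (4,2) (4,3) (4,4) (5,0) (5,1) (5,2) (5,3) (5,4)] -> total=14
Click 3 (1,0) count=2: revealed 1 new [(1,0)] -> total=15
Click 4 (4,0) count=0: revealed 0 new [(none)] -> total=15

Answer: ......
#.....
......
###...
#####.
######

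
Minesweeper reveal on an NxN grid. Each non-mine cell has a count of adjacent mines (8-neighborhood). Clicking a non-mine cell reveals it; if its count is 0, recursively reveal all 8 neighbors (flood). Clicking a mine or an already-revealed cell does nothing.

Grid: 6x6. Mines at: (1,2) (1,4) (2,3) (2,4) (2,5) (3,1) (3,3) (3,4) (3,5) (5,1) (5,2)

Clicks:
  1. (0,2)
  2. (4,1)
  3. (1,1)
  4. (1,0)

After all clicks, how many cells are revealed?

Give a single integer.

Click 1 (0,2) count=1: revealed 1 new [(0,2)] -> total=1
Click 2 (4,1) count=3: revealed 1 new [(4,1)] -> total=2
Click 3 (1,1) count=1: revealed 1 new [(1,1)] -> total=3
Click 4 (1,0) count=0: revealed 5 new [(0,0) (0,1) (1,0) (2,0) (2,1)] -> total=8

Answer: 8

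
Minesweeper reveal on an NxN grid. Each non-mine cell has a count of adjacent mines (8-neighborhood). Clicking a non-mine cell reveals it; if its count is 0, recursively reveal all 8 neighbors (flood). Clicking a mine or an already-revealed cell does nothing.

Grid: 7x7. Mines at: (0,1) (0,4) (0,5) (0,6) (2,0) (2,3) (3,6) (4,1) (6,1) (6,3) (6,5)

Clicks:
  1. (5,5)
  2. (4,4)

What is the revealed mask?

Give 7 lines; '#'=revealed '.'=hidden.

Click 1 (5,5) count=1: revealed 1 new [(5,5)] -> total=1
Click 2 (4,4) count=0: revealed 11 new [(3,2) (3,3) (3,4) (3,5) (4,2) (4,3) (4,4) (4,5) (5,2) (5,3) (5,4)] -> total=12

Answer: .......
.......
.......
..####.
..####.
..####.
.......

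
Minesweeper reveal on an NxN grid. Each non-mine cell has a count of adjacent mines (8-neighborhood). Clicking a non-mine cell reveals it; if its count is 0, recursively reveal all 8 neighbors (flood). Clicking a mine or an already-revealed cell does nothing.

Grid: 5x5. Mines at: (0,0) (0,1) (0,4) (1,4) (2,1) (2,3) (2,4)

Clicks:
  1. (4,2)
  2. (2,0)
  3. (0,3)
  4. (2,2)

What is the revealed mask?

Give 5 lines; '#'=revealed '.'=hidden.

Click 1 (4,2) count=0: revealed 10 new [(3,0) (3,1) (3,2) (3,3) (3,4) (4,0) (4,1) (4,2) (4,3) (4,4)] -> total=10
Click 2 (2,0) count=1: revealed 1 new [(2,0)] -> total=11
Click 3 (0,3) count=2: revealed 1 new [(0,3)] -> total=12
Click 4 (2,2) count=2: revealed 1 new [(2,2)] -> total=13

Answer: ...#.
.....
#.#..
#####
#####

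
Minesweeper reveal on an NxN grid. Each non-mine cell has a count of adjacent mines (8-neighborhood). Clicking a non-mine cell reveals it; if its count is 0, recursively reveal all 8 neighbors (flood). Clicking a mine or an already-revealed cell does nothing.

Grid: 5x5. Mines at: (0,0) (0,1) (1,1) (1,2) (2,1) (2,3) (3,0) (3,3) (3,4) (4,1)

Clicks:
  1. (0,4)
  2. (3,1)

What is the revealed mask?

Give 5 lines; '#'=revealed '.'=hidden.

Click 1 (0,4) count=0: revealed 4 new [(0,3) (0,4) (1,3) (1,4)] -> total=4
Click 2 (3,1) count=3: revealed 1 new [(3,1)] -> total=5

Answer: ...##
...##
.....
.#...
.....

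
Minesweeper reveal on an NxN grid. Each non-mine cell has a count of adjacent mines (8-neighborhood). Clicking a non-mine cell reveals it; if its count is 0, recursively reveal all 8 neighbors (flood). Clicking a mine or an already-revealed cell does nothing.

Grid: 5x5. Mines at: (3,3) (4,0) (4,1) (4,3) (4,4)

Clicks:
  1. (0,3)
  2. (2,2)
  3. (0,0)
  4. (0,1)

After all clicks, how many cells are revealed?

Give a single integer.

Click 1 (0,3) count=0: revealed 18 new [(0,0) (0,1) (0,2) (0,3) (0,4) (1,0) (1,1) (1,2) (1,3) (1,4) (2,0) (2,1) (2,2) (2,3) (2,4) (3,0) (3,1) (3,2)] -> total=18
Click 2 (2,2) count=1: revealed 0 new [(none)] -> total=18
Click 3 (0,0) count=0: revealed 0 new [(none)] -> total=18
Click 4 (0,1) count=0: revealed 0 new [(none)] -> total=18

Answer: 18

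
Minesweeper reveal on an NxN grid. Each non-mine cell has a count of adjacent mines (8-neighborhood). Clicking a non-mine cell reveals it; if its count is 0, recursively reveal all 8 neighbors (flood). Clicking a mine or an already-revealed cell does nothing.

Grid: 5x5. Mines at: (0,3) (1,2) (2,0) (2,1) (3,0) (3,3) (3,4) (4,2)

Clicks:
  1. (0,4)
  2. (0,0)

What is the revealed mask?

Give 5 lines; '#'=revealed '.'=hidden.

Answer: ##..#
##...
.....
.....
.....

Derivation:
Click 1 (0,4) count=1: revealed 1 new [(0,4)] -> total=1
Click 2 (0,0) count=0: revealed 4 new [(0,0) (0,1) (1,0) (1,1)] -> total=5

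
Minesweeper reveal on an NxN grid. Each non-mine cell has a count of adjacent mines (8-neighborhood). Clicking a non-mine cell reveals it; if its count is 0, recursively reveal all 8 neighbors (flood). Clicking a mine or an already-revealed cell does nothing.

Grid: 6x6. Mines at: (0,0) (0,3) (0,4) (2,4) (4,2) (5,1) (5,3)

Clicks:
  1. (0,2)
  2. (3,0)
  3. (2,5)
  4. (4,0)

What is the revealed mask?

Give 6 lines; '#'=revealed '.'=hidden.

Click 1 (0,2) count=1: revealed 1 new [(0,2)] -> total=1
Click 2 (3,0) count=0: revealed 14 new [(1,0) (1,1) (1,2) (1,3) (2,0) (2,1) (2,2) (2,3) (3,0) (3,1) (3,2) (3,3) (4,0) (4,1)] -> total=15
Click 3 (2,5) count=1: revealed 1 new [(2,5)] -> total=16
Click 4 (4,0) count=1: revealed 0 new [(none)] -> total=16

Answer: ..#...
####..
####.#
####..
##....
......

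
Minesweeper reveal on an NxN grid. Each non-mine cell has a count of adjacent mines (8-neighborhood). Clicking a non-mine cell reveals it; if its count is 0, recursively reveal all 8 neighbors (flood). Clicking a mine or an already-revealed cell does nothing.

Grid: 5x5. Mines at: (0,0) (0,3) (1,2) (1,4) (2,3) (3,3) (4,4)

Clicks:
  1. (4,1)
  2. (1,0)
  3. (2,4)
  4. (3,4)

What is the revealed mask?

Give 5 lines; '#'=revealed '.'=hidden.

Click 1 (4,1) count=0: revealed 11 new [(1,0) (1,1) (2,0) (2,1) (2,2) (3,0) (3,1) (3,2) (4,0) (4,1) (4,2)] -> total=11
Click 2 (1,0) count=1: revealed 0 new [(none)] -> total=11
Click 3 (2,4) count=3: revealed 1 new [(2,4)] -> total=12
Click 4 (3,4) count=3: revealed 1 new [(3,4)] -> total=13

Answer: .....
##...
###.#
###.#
###..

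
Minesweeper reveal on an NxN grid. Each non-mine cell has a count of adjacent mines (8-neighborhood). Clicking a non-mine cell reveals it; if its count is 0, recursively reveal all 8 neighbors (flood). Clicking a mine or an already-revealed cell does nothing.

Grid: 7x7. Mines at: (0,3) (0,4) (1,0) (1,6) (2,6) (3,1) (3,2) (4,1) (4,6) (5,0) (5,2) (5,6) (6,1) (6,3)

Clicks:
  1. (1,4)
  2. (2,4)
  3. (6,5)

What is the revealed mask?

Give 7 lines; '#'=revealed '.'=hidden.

Answer: .......
...###.
...###.
...###.
...###.
...###.
.....#.

Derivation:
Click 1 (1,4) count=2: revealed 1 new [(1,4)] -> total=1
Click 2 (2,4) count=0: revealed 14 new [(1,3) (1,5) (2,3) (2,4) (2,5) (3,3) (3,4) (3,5) (4,3) (4,4) (4,5) (5,3) (5,4) (5,5)] -> total=15
Click 3 (6,5) count=1: revealed 1 new [(6,5)] -> total=16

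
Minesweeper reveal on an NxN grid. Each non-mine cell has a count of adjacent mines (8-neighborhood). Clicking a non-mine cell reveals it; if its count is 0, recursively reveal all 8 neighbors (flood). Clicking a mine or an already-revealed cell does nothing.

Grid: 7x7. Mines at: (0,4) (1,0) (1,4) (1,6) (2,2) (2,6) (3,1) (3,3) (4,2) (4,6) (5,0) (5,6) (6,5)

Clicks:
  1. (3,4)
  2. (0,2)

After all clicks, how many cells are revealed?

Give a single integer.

Click 1 (3,4) count=1: revealed 1 new [(3,4)] -> total=1
Click 2 (0,2) count=0: revealed 6 new [(0,1) (0,2) (0,3) (1,1) (1,2) (1,3)] -> total=7

Answer: 7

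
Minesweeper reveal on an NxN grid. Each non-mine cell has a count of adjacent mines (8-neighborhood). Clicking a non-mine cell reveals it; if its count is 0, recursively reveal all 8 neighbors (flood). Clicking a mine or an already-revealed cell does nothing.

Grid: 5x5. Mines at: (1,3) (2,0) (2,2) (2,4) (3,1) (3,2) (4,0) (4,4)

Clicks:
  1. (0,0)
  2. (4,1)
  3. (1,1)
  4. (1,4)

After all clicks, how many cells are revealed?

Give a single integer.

Click 1 (0,0) count=0: revealed 6 new [(0,0) (0,1) (0,2) (1,0) (1,1) (1,2)] -> total=6
Click 2 (4,1) count=3: revealed 1 new [(4,1)] -> total=7
Click 3 (1,1) count=2: revealed 0 new [(none)] -> total=7
Click 4 (1,4) count=2: revealed 1 new [(1,4)] -> total=8

Answer: 8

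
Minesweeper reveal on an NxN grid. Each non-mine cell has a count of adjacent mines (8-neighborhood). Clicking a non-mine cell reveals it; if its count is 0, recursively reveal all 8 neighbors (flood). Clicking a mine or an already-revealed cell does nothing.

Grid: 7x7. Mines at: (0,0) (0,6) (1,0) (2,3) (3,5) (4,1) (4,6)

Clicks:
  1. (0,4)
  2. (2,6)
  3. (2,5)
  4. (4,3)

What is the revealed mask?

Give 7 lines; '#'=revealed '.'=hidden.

Answer: .#####.
.#####.
.....##
..###..
..####.
#######
#######

Derivation:
Click 1 (0,4) count=0: revealed 10 new [(0,1) (0,2) (0,3) (0,4) (0,5) (1,1) (1,2) (1,3) (1,4) (1,5)] -> total=10
Click 2 (2,6) count=1: revealed 1 new [(2,6)] -> total=11
Click 3 (2,5) count=1: revealed 1 new [(2,5)] -> total=12
Click 4 (4,3) count=0: revealed 21 new [(3,2) (3,3) (3,4) (4,2) (4,3) (4,4) (4,5) (5,0) (5,1) (5,2) (5,3) (5,4) (5,5) (5,6) (6,0) (6,1) (6,2) (6,3) (6,4) (6,5) (6,6)] -> total=33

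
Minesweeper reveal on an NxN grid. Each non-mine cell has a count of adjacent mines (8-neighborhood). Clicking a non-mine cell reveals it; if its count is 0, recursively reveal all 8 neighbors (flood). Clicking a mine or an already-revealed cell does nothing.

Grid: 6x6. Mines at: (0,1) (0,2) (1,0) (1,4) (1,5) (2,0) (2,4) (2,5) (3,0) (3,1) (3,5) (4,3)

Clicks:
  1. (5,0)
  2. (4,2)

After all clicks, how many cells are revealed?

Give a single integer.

Click 1 (5,0) count=0: revealed 6 new [(4,0) (4,1) (4,2) (5,0) (5,1) (5,2)] -> total=6
Click 2 (4,2) count=2: revealed 0 new [(none)] -> total=6

Answer: 6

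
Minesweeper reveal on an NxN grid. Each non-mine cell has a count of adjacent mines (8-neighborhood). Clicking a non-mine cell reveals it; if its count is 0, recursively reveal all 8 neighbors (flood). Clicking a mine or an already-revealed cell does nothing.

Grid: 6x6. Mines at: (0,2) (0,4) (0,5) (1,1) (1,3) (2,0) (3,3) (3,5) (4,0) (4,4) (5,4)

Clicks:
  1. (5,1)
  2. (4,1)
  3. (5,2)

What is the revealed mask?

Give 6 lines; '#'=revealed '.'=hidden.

Answer: ......
......
......
......
.###..
.###..

Derivation:
Click 1 (5,1) count=1: revealed 1 new [(5,1)] -> total=1
Click 2 (4,1) count=1: revealed 1 new [(4,1)] -> total=2
Click 3 (5,2) count=0: revealed 4 new [(4,2) (4,3) (5,2) (5,3)] -> total=6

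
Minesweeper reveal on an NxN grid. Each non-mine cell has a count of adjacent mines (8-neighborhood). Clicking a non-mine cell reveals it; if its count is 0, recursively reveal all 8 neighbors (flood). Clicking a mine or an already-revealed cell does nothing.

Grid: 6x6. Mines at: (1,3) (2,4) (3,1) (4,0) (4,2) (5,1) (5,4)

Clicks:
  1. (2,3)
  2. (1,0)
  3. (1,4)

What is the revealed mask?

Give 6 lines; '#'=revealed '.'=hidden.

Click 1 (2,3) count=2: revealed 1 new [(2,3)] -> total=1
Click 2 (1,0) count=0: revealed 9 new [(0,0) (0,1) (0,2) (1,0) (1,1) (1,2) (2,0) (2,1) (2,2)] -> total=10
Click 3 (1,4) count=2: revealed 1 new [(1,4)] -> total=11

Answer: ###...
###.#.
####..
......
......
......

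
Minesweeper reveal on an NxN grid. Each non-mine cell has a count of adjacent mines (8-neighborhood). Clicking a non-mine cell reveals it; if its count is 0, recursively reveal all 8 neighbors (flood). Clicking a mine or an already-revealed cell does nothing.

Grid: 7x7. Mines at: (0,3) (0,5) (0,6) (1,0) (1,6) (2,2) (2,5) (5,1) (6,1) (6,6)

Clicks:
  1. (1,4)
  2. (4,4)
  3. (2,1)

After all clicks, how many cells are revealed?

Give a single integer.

Answer: 21

Derivation:
Click 1 (1,4) count=3: revealed 1 new [(1,4)] -> total=1
Click 2 (4,4) count=0: revealed 19 new [(3,2) (3,3) (3,4) (3,5) (3,6) (4,2) (4,3) (4,4) (4,5) (4,6) (5,2) (5,3) (5,4) (5,5) (5,6) (6,2) (6,3) (6,4) (6,5)] -> total=20
Click 3 (2,1) count=2: revealed 1 new [(2,1)] -> total=21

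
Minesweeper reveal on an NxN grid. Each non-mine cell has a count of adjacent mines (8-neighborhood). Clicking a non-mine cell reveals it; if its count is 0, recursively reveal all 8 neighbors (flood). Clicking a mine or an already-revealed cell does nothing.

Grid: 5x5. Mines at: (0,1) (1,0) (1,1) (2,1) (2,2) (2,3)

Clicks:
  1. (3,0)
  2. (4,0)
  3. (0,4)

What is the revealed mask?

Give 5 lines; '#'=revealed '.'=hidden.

Click 1 (3,0) count=1: revealed 1 new [(3,0)] -> total=1
Click 2 (4,0) count=0: revealed 9 new [(3,1) (3,2) (3,3) (3,4) (4,0) (4,1) (4,2) (4,3) (4,4)] -> total=10
Click 3 (0,4) count=0: revealed 6 new [(0,2) (0,3) (0,4) (1,2) (1,3) (1,4)] -> total=16

Answer: ..###
..###
.....
#####
#####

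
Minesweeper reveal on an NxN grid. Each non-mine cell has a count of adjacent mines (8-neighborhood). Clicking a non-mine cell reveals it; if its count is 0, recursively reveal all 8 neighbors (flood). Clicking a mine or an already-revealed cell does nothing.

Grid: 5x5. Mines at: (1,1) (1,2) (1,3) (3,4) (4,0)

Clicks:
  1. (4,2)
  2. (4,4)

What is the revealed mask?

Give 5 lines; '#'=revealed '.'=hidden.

Answer: .....
.....
.###.
.###.
.####

Derivation:
Click 1 (4,2) count=0: revealed 9 new [(2,1) (2,2) (2,3) (3,1) (3,2) (3,3) (4,1) (4,2) (4,3)] -> total=9
Click 2 (4,4) count=1: revealed 1 new [(4,4)] -> total=10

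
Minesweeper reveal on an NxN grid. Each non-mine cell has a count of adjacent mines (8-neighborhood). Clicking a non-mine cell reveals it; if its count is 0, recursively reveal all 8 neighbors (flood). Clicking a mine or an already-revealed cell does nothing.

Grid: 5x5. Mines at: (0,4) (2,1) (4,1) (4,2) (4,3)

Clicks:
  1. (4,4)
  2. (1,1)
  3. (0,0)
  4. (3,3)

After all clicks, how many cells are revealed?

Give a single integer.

Answer: 10

Derivation:
Click 1 (4,4) count=1: revealed 1 new [(4,4)] -> total=1
Click 2 (1,1) count=1: revealed 1 new [(1,1)] -> total=2
Click 3 (0,0) count=0: revealed 7 new [(0,0) (0,1) (0,2) (0,3) (1,0) (1,2) (1,3)] -> total=9
Click 4 (3,3) count=2: revealed 1 new [(3,3)] -> total=10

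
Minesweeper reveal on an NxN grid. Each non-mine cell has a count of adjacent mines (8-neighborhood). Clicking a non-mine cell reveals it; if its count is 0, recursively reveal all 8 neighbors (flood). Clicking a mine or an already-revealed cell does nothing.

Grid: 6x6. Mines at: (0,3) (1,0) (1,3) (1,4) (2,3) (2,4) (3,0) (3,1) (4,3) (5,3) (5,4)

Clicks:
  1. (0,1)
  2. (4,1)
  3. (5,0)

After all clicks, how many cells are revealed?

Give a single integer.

Click 1 (0,1) count=1: revealed 1 new [(0,1)] -> total=1
Click 2 (4,1) count=2: revealed 1 new [(4,1)] -> total=2
Click 3 (5,0) count=0: revealed 5 new [(4,0) (4,2) (5,0) (5,1) (5,2)] -> total=7

Answer: 7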